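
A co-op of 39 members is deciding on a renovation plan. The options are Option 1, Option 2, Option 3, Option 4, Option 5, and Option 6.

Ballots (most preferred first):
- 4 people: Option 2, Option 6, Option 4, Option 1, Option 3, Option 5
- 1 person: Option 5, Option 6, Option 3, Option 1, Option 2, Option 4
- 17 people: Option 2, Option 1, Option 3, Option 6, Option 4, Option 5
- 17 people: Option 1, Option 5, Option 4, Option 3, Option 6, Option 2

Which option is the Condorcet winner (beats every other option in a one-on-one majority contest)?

Option 2

Option 2 vs Option 1: 21–18
Option 2 vs Option 3: 21–18
Option 2 vs Option 4: 22–17
Option 2 vs Option 5: 21–18
Option 2 vs Option 6: 21–18
Option 2 beats every other option.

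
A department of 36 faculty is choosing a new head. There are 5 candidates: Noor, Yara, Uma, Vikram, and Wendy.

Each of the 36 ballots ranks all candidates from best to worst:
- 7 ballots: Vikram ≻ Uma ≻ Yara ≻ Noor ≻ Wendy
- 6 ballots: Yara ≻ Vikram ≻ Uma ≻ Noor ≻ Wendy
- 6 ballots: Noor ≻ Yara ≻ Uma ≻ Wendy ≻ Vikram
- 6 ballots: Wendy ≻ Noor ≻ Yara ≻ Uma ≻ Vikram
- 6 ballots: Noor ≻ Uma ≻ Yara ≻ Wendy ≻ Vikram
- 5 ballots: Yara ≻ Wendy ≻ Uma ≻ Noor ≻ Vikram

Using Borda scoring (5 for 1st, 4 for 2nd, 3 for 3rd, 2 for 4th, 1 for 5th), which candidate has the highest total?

Yara

Noor: 7×2 + 6×2 + 6×5 + 6×4 + 6×5 + 5×2 = 120
Yara: 7×3 + 6×5 + 6×4 + 6×3 + 6×3 + 5×5 = 136
Uma: 7×4 + 6×3 + 6×3 + 6×2 + 6×4 + 5×3 = 115
Vikram: 7×5 + 6×4 + 6×1 + 6×1 + 6×1 + 5×1 = 82
Wendy: 7×1 + 6×1 + 6×2 + 6×5 + 6×2 + 5×4 = 87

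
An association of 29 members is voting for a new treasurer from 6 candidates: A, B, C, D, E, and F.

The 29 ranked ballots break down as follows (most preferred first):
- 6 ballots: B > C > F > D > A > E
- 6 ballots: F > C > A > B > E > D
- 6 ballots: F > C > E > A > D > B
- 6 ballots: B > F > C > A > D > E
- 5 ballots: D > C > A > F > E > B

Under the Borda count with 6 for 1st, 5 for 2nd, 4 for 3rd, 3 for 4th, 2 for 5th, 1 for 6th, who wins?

F

A: 6×2 + 6×4 + 6×3 + 6×3 + 5×4 = 92
B: 6×6 + 6×3 + 6×1 + 6×6 + 5×1 = 101
C: 6×5 + 6×5 + 6×5 + 6×4 + 5×5 = 139
D: 6×3 + 6×1 + 6×2 + 6×2 + 5×6 = 78
E: 6×1 + 6×2 + 6×4 + 6×1 + 5×2 = 58
F: 6×4 + 6×6 + 6×6 + 6×5 + 5×3 = 141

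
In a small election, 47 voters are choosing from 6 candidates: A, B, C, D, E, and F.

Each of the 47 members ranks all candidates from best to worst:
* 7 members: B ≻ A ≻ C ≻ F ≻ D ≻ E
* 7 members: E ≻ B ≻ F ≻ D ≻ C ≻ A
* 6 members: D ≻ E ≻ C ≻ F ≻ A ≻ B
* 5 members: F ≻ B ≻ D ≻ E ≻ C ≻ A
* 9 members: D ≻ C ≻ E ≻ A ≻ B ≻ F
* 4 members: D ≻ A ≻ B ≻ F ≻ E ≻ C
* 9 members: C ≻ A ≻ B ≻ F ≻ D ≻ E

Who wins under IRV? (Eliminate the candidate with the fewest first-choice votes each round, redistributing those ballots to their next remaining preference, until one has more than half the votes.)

Round 1: A 0, B 7, C 9, D 19, E 7, F 5. A eliminated.
Round 2: B 7, C 9, D 19, E 7, F 5. F eliminated.
Round 3: B 12, C 9, D 19, E 7. E eliminated.
Round 4: B 19, C 9, D 19. C eliminated.
Round 5: B 28, D 19. B has a majority (≥24).

B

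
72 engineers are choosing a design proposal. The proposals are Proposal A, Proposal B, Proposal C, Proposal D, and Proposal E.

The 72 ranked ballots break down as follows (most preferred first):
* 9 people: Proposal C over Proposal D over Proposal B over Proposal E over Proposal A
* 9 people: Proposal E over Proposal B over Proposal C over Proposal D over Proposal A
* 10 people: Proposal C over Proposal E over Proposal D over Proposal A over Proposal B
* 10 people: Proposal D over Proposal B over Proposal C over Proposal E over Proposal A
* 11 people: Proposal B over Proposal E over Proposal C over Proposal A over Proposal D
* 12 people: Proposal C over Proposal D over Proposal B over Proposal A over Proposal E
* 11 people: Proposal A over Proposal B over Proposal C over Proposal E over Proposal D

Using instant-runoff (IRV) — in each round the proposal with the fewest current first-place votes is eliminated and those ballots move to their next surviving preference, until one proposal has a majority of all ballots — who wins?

Proposal B

Round 1: Proposal A 11, Proposal B 11, Proposal C 31, Proposal D 10, Proposal E 9. Proposal E eliminated.
Round 2: Proposal A 11, Proposal B 20, Proposal C 31, Proposal D 10. Proposal D eliminated.
Round 3: Proposal A 11, Proposal B 30, Proposal C 31. Proposal A eliminated.
Round 4: Proposal B 41, Proposal C 31. Proposal B has a majority (≥37).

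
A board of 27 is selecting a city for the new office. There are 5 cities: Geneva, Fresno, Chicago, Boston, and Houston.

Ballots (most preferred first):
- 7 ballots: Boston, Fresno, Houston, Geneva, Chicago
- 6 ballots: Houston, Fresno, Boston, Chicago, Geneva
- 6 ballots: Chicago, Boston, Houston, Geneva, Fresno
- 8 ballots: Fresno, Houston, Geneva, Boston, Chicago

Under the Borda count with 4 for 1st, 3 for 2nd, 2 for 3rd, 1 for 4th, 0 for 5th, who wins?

Houston

Geneva: 7×1 + 6×0 + 6×1 + 8×2 = 29
Fresno: 7×3 + 6×3 + 6×0 + 8×4 = 71
Chicago: 7×0 + 6×1 + 6×4 + 8×0 = 30
Boston: 7×4 + 6×2 + 6×3 + 8×1 = 66
Houston: 7×2 + 6×4 + 6×2 + 8×3 = 74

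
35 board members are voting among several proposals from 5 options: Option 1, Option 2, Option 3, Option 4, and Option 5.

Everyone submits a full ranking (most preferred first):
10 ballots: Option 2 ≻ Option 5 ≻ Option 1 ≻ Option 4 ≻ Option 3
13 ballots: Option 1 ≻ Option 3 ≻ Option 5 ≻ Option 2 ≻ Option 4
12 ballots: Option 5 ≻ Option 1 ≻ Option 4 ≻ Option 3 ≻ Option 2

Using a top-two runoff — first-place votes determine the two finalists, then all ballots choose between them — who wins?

Option 5

Round 1 first-place votes: Option 1 13, Option 2 10, Option 3 0, Option 4 0, Option 5 12. Option 1 and Option 5 advance.
Runoff: Option 1 is ranked above Option 5 on 13 ballots, Option 5 above Option 1 on 22.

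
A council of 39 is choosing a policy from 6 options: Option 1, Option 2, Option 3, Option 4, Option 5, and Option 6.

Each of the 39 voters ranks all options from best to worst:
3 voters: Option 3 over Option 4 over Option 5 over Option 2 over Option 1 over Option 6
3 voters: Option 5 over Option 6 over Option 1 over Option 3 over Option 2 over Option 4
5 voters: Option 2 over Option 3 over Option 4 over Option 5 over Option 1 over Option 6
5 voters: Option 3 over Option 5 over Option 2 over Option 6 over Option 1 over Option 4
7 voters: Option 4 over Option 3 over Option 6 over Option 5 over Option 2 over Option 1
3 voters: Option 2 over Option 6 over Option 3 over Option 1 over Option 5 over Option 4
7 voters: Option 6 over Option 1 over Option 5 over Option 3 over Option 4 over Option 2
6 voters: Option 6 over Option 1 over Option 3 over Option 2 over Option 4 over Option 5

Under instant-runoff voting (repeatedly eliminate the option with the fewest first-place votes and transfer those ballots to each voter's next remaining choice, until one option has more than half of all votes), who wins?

Round 1: Option 1 0, Option 2 8, Option 3 8, Option 4 7, Option 5 3, Option 6 13. Option 1 eliminated.
Round 2: Option 2 8, Option 3 8, Option 4 7, Option 5 3, Option 6 13. Option 5 eliminated.
Round 3: Option 2 8, Option 3 8, Option 4 7, Option 6 16. Option 4 eliminated.
Round 4: Option 2 8, Option 3 15, Option 6 16. Option 2 eliminated.
Round 5: Option 3 20, Option 6 19. Option 3 has a majority (≥20).

Option 3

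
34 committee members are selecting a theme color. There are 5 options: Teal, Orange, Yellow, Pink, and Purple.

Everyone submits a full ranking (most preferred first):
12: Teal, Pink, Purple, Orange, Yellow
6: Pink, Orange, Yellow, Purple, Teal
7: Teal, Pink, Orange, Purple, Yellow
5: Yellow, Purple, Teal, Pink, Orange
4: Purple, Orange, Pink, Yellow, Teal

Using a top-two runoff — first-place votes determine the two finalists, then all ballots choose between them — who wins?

Teal

Round 1 first-place votes: Teal 19, Orange 0, Yellow 5, Pink 6, Purple 4. Teal and Pink advance.
Runoff: Teal is ranked above Pink on 24 ballots, Pink above Teal on 10.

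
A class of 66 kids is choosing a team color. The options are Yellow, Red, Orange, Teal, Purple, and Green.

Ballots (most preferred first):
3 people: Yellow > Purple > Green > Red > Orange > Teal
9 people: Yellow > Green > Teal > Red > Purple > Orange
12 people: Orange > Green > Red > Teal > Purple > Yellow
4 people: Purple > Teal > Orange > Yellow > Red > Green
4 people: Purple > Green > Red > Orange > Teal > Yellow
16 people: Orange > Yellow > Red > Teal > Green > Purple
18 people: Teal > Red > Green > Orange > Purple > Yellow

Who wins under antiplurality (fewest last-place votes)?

Red

Last-place votes: Yellow 34, Red 0, Orange 9, Teal 3, Purple 16, Green 4.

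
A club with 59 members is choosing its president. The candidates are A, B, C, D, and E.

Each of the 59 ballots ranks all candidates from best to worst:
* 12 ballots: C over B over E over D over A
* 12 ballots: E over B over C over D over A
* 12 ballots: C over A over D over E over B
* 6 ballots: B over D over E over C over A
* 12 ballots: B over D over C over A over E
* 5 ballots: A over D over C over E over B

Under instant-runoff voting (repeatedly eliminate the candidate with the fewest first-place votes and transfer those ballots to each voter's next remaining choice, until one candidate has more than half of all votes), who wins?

B

Round 1: A 5, B 18, C 24, D 0, E 12. D eliminated.
Round 2: A 5, B 18, C 24, E 12. A eliminated.
Round 3: B 18, C 29, E 12. E eliminated.
Round 4: B 30, C 29. B has a majority (≥30).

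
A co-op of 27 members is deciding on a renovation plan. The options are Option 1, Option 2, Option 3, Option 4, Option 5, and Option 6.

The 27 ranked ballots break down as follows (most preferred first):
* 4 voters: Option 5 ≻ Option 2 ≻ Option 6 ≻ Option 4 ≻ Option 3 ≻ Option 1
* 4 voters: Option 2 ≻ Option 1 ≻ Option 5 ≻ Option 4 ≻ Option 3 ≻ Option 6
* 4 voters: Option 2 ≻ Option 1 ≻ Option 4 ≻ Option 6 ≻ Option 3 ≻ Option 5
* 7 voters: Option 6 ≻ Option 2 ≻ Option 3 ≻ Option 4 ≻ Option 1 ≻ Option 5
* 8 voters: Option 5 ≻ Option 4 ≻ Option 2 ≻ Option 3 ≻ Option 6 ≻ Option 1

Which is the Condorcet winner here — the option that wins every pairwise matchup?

Option 2

Option 2 vs Option 1: 27–0
Option 2 vs Option 3: 27–0
Option 2 vs Option 4: 19–8
Option 2 vs Option 5: 15–12
Option 2 vs Option 6: 20–7
Option 2 beats every other option.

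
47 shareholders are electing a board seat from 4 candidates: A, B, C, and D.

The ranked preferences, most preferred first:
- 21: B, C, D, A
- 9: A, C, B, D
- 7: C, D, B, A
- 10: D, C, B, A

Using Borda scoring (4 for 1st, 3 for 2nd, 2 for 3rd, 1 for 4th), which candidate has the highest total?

C

A: 21×1 + 9×4 + 7×1 + 10×1 = 74
B: 21×4 + 9×2 + 7×2 + 10×2 = 136
C: 21×3 + 9×3 + 7×4 + 10×3 = 148
D: 21×2 + 9×1 + 7×3 + 10×4 = 112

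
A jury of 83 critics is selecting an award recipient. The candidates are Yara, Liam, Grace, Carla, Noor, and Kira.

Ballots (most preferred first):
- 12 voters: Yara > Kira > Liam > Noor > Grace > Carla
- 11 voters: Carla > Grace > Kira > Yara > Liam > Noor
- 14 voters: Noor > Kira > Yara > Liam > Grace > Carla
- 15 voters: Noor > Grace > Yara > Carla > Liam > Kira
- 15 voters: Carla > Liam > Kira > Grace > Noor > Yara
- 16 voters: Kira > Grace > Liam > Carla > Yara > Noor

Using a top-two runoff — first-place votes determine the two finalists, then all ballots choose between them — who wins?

Round 1 first-place votes: Yara 12, Liam 0, Grace 0, Carla 26, Noor 29, Kira 16. Noor and Carla advance.
Runoff: Noor is ranked above Carla on 41 ballots, Carla above Noor on 42.

Carla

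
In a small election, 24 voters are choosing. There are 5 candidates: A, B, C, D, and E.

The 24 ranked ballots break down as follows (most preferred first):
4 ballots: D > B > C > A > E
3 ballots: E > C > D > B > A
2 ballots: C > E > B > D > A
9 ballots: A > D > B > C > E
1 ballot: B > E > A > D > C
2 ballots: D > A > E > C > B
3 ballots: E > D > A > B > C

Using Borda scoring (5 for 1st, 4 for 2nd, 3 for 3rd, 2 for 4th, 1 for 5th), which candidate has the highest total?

A: 4×2 + 3×1 + 2×1 + 9×5 + 1×3 + 2×4 + 3×3 = 78
B: 4×4 + 3×2 + 2×3 + 9×3 + 1×5 + 2×1 + 3×2 = 68
C: 4×3 + 3×4 + 2×5 + 9×2 + 1×1 + 2×2 + 3×1 = 60
D: 4×5 + 3×3 + 2×2 + 9×4 + 1×2 + 2×5 + 3×4 = 93
E: 4×1 + 3×5 + 2×4 + 9×1 + 1×4 + 2×3 + 3×5 = 61

D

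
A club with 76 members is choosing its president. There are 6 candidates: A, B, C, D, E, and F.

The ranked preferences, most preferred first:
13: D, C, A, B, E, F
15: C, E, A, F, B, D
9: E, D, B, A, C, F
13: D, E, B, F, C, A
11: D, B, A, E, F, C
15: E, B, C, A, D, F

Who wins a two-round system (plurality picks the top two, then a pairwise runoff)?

E

Round 1 first-place votes: A 0, B 0, C 15, D 37, E 24, F 0. D and E advance.
Runoff: D is ranked above E on 37 ballots, E above D on 39.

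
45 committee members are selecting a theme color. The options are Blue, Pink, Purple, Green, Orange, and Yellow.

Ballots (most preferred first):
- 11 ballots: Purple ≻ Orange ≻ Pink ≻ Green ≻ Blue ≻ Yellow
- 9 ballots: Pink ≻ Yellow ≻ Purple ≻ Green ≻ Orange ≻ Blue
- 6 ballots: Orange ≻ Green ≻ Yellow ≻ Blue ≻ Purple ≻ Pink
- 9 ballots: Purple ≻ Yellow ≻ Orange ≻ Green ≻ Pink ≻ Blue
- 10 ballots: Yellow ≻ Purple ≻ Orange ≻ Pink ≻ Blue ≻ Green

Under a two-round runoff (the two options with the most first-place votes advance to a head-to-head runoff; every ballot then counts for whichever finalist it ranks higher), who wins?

Yellow

Round 1 first-place votes: Blue 0, Pink 9, Purple 20, Green 0, Orange 6, Yellow 10. Purple and Yellow advance.
Runoff: Purple is ranked above Yellow on 20 ballots, Yellow above Purple on 25.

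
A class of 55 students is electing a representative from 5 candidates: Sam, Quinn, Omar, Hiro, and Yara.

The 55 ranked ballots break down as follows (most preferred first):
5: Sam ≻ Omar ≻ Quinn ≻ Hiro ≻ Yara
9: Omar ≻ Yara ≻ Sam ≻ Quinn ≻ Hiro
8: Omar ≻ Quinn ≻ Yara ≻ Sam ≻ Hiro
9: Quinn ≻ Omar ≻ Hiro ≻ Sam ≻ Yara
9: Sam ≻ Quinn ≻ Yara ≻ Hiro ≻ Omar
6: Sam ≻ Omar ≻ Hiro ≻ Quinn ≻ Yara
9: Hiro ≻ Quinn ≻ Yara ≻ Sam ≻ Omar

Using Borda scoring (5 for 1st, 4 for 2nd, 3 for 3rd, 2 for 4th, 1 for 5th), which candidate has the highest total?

Quinn

Sam: 5×5 + 9×3 + 8×2 + 9×2 + 9×5 + 6×5 + 9×2 = 179
Quinn: 5×3 + 9×2 + 8×4 + 9×5 + 9×4 + 6×2 + 9×4 = 194
Omar: 5×4 + 9×5 + 8×5 + 9×4 + 9×1 + 6×4 + 9×1 = 183
Hiro: 5×2 + 9×1 + 8×1 + 9×3 + 9×2 + 6×3 + 9×5 = 135
Yara: 5×1 + 9×4 + 8×3 + 9×1 + 9×3 + 6×1 + 9×3 = 134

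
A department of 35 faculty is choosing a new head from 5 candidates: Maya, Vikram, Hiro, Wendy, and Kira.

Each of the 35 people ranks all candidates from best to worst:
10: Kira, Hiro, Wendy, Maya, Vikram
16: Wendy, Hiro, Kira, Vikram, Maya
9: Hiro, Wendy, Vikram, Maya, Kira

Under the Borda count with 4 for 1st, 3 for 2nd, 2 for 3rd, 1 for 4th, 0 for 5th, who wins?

Maya: 10×1 + 16×0 + 9×1 = 19
Vikram: 10×0 + 16×1 + 9×2 = 34
Hiro: 10×3 + 16×3 + 9×4 = 114
Wendy: 10×2 + 16×4 + 9×3 = 111
Kira: 10×4 + 16×2 + 9×0 = 72

Hiro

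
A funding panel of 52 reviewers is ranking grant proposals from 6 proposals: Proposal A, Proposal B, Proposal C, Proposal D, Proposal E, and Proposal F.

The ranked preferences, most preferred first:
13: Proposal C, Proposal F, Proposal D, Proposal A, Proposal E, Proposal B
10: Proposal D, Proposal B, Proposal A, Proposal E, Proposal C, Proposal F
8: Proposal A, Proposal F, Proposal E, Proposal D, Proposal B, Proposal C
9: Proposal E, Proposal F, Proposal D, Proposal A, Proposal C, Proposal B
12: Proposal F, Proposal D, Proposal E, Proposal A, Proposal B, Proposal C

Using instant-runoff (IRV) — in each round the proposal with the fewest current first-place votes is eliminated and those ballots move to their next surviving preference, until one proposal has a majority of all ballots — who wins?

Round 1: Proposal A 8, Proposal B 0, Proposal C 13, Proposal D 10, Proposal E 9, Proposal F 12. Proposal B eliminated.
Round 2: Proposal A 8, Proposal C 13, Proposal D 10, Proposal E 9, Proposal F 12. Proposal A eliminated.
Round 3: Proposal C 13, Proposal D 10, Proposal E 9, Proposal F 20. Proposal E eliminated.
Round 4: Proposal C 13, Proposal D 10, Proposal F 29. Proposal F has a majority (≥27).

Proposal F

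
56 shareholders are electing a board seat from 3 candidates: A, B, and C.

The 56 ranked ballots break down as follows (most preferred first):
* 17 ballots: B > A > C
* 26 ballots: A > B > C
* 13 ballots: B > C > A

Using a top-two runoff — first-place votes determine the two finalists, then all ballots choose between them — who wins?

Round 1 first-place votes: A 26, B 30, C 0. B and A advance.
Runoff: B is ranked above A on 30 ballots, A above B on 26.

B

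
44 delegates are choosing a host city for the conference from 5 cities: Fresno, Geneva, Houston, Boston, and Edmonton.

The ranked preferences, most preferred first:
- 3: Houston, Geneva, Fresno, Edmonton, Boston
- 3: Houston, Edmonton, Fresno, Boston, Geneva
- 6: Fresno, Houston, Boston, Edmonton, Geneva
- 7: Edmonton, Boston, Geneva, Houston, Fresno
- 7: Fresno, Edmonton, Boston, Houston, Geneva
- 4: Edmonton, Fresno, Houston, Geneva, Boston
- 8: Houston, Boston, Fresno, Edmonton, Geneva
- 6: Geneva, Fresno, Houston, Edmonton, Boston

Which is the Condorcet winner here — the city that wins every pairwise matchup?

Fresno vs Geneva: 28–16
Fresno vs Houston: 23–21
Fresno vs Boston: 29–15
Fresno vs Edmonton: 30–14
Fresno beats every other city.

Fresno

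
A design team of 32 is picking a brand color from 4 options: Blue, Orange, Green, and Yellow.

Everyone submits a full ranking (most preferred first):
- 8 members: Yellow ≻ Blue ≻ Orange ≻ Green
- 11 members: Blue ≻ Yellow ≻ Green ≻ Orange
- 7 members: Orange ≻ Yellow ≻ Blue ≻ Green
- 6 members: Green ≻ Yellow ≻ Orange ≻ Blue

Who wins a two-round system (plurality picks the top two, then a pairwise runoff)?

Round 1 first-place votes: Blue 11, Orange 7, Green 6, Yellow 8. Blue and Yellow advance.
Runoff: Blue is ranked above Yellow on 11 ballots, Yellow above Blue on 21.

Yellow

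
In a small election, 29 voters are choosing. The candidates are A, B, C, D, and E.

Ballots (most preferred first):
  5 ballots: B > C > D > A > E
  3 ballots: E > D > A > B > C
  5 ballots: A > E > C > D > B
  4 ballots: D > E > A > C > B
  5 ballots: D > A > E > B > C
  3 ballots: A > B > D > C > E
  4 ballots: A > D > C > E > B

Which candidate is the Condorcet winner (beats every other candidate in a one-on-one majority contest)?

D

D vs A: 17–12
D vs B: 21–8
D vs C: 19–10
D vs E: 21–8
D beats every other candidate.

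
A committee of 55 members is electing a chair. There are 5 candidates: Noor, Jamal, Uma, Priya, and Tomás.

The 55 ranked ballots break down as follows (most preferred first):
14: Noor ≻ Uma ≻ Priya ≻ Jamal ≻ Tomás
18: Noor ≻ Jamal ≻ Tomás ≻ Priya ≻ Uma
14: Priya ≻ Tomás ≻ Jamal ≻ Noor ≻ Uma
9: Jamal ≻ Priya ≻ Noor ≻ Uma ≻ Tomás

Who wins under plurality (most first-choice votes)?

First-place votes: Noor 32, Jamal 9, Uma 0, Priya 14, Tomás 0.

Noor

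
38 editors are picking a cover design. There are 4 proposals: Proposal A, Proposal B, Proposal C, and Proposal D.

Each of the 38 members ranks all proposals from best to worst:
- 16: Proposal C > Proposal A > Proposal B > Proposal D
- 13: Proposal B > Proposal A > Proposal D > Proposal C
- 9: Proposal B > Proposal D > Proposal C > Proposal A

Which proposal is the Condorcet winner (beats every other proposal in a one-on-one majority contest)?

Proposal B vs Proposal A: 22–16
Proposal B vs Proposal C: 22–16
Proposal B vs Proposal D: 38–0
Proposal B beats every other proposal.

Proposal B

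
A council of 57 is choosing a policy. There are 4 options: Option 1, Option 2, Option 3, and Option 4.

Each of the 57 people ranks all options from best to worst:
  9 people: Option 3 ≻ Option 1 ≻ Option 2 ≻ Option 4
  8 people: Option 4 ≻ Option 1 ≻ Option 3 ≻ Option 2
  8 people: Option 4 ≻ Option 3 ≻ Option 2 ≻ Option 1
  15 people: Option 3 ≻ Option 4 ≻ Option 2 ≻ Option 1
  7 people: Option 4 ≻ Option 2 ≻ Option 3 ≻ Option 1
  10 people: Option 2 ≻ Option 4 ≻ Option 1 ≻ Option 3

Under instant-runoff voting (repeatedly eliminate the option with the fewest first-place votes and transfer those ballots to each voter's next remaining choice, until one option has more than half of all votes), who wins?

Round 1: Option 1 0, Option 2 10, Option 3 24, Option 4 23. Option 1 eliminated.
Round 2: Option 2 10, Option 3 24, Option 4 23. Option 2 eliminated.
Round 3: Option 3 24, Option 4 33. Option 4 has a majority (≥29).

Option 4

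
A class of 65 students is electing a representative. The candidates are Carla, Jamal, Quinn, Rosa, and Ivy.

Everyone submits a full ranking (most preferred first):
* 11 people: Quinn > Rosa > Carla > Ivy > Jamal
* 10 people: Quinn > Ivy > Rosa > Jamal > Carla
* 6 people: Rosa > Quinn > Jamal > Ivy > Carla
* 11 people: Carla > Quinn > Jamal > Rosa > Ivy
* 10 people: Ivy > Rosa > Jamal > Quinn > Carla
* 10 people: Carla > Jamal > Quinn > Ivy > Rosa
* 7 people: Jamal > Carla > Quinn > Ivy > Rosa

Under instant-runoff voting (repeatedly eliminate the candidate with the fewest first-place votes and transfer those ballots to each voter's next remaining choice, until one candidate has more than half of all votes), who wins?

Quinn

Round 1: Carla 21, Jamal 7, Quinn 21, Rosa 6, Ivy 10. Rosa eliminated.
Round 2: Carla 21, Jamal 7, Quinn 27, Ivy 10. Jamal eliminated.
Round 3: Carla 28, Quinn 27, Ivy 10. Ivy eliminated.
Round 4: Carla 28, Quinn 37. Quinn has a majority (≥33).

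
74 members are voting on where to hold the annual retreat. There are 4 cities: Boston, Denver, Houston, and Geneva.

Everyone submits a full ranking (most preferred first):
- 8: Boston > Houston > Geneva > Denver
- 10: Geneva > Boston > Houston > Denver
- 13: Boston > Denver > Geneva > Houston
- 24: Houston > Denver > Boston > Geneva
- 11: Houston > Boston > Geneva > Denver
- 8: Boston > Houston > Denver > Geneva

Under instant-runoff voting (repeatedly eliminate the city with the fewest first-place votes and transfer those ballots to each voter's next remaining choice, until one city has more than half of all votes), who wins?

Boston

Round 1: Boston 29, Denver 0, Houston 35, Geneva 10. Denver eliminated.
Round 2: Boston 29, Houston 35, Geneva 10. Geneva eliminated.
Round 3: Boston 39, Houston 35. Boston has a majority (≥38).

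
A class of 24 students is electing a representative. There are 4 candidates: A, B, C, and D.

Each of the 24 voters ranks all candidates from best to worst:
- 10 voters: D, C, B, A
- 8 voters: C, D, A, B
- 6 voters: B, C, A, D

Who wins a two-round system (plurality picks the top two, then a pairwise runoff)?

C

Round 1 first-place votes: A 0, B 6, C 8, D 10. D and C advance.
Runoff: D is ranked above C on 10 ballots, C above D on 14.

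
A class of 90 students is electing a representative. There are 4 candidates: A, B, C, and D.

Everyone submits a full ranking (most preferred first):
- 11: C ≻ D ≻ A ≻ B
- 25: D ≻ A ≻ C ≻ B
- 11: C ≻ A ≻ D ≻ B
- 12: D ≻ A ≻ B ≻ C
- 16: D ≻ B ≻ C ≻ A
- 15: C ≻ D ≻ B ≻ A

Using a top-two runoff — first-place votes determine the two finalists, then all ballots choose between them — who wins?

Round 1 first-place votes: A 0, B 0, C 37, D 53. D and C advance.
Runoff: D is ranked above C on 53 ballots, C above D on 37.

D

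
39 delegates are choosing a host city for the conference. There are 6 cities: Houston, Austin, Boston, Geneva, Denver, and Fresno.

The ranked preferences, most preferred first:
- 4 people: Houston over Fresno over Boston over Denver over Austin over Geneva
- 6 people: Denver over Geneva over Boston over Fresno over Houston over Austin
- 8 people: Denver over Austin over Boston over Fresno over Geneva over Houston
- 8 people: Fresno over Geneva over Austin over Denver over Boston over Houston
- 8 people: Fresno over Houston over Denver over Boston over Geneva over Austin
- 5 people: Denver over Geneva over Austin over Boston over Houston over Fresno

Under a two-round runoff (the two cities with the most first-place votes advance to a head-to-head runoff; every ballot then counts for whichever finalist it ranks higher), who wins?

Fresno

Round 1 first-place votes: Houston 4, Austin 0, Boston 0, Geneva 0, Denver 19, Fresno 16. Denver and Fresno advance.
Runoff: Denver is ranked above Fresno on 19 ballots, Fresno above Denver on 20.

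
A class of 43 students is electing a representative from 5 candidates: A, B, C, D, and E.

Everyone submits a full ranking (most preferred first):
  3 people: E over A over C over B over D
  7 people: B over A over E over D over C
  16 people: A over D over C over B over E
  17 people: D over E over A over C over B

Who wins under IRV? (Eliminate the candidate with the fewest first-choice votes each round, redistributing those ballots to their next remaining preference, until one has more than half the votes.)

Round 1: A 16, B 7, C 0, D 17, E 3. C eliminated.
Round 2: A 16, B 7, D 17, E 3. E eliminated.
Round 3: A 19, B 7, D 17. B eliminated.
Round 4: A 26, D 17. A has a majority (≥22).

A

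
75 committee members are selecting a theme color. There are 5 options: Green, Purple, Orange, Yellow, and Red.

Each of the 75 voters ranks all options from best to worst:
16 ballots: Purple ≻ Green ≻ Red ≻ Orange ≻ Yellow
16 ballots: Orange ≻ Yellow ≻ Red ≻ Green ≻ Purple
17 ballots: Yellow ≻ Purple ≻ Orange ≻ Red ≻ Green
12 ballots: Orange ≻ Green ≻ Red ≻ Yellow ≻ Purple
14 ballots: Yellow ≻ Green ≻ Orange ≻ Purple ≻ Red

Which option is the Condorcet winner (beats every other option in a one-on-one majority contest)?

Orange vs Green: 45–30
Orange vs Purple: 42–33
Orange vs Yellow: 44–31
Orange vs Red: 59–16
Orange beats every other option.

Orange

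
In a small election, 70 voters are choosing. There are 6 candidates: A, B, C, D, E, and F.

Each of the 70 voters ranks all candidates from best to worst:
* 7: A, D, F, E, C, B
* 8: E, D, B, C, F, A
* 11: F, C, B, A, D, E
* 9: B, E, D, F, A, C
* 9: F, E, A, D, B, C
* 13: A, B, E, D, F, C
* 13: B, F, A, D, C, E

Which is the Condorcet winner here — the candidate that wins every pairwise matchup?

B

B vs A: 41–29
B vs C: 52–18
B vs D: 46–24
B vs E: 46–24
B vs F: 43–27
B beats every other candidate.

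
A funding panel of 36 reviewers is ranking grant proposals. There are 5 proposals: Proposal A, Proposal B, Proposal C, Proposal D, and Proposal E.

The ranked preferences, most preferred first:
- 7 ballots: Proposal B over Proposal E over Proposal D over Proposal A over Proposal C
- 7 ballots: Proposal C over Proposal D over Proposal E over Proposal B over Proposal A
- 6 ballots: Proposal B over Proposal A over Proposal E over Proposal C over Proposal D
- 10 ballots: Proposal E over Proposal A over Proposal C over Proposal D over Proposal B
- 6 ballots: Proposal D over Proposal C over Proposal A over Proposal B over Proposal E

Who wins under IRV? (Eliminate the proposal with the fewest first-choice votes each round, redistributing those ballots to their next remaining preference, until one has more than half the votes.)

Proposal C

Round 1: Proposal A 0, Proposal B 13, Proposal C 7, Proposal D 6, Proposal E 10. Proposal A eliminated.
Round 2: Proposal B 13, Proposal C 7, Proposal D 6, Proposal E 10. Proposal D eliminated.
Round 3: Proposal B 13, Proposal C 13, Proposal E 10. Proposal E eliminated.
Round 4: Proposal B 13, Proposal C 23. Proposal C has a majority (≥19).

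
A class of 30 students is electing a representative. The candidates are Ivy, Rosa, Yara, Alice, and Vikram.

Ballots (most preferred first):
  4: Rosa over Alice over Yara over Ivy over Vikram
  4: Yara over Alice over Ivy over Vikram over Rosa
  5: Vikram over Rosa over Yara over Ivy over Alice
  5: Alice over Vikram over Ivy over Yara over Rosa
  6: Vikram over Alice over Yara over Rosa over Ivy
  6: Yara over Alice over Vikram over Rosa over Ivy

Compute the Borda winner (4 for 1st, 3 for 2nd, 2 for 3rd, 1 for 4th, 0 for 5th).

Alice

Ivy: 4×1 + 4×2 + 5×1 + 5×2 + 6×0 + 6×0 = 27
Rosa: 4×4 + 4×0 + 5×3 + 5×0 + 6×1 + 6×1 = 43
Yara: 4×2 + 4×4 + 5×2 + 5×1 + 6×2 + 6×4 = 75
Alice: 4×3 + 4×3 + 5×0 + 5×4 + 6×3 + 6×3 = 80
Vikram: 4×0 + 4×1 + 5×4 + 5×3 + 6×4 + 6×2 = 75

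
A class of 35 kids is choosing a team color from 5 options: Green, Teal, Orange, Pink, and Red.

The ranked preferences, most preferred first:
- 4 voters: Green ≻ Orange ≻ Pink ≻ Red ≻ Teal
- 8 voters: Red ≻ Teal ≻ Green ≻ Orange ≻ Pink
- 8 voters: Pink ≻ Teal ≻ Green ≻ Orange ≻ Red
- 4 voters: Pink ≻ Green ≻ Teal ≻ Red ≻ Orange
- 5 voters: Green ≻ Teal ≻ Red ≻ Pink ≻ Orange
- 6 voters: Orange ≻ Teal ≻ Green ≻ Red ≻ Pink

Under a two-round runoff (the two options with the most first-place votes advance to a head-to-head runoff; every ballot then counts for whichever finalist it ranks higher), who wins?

Green

Round 1 first-place votes: Green 9, Teal 0, Orange 6, Pink 12, Red 8. Pink and Green advance.
Runoff: Pink is ranked above Green on 12 ballots, Green above Pink on 23.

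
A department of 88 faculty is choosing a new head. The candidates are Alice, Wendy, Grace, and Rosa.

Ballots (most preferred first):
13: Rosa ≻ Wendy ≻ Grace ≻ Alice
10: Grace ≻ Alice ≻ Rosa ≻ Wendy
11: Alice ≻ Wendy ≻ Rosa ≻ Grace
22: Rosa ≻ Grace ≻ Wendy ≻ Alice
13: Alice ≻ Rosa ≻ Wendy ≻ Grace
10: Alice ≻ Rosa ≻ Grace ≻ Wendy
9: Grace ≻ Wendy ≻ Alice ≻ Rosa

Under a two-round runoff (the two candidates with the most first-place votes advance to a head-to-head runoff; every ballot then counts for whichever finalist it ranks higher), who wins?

Round 1 first-place votes: Alice 34, Wendy 0, Grace 19, Rosa 35. Rosa and Alice advance.
Runoff: Rosa is ranked above Alice on 35 ballots, Alice above Rosa on 53.

Alice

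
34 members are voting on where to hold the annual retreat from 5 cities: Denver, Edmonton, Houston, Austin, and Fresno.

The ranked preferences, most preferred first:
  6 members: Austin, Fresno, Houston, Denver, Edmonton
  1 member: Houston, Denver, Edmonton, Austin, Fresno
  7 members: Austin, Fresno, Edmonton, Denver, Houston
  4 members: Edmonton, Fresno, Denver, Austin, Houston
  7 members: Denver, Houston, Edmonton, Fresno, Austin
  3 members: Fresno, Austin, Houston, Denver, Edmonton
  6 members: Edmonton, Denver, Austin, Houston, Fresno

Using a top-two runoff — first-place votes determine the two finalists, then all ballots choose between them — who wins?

Edmonton

Round 1 first-place votes: Denver 7, Edmonton 10, Houston 1, Austin 13, Fresno 3. Austin and Edmonton advance.
Runoff: Austin is ranked above Edmonton on 16 ballots, Edmonton above Austin on 18.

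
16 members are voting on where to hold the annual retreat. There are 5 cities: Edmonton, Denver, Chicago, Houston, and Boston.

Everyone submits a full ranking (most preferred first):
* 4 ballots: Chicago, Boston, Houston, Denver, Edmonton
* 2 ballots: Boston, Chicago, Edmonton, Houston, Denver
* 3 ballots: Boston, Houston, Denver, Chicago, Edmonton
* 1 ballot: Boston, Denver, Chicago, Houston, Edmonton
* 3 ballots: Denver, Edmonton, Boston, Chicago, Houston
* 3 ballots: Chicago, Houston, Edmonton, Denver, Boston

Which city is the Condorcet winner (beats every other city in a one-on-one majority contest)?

Boston vs Edmonton: 10–6
Boston vs Denver: 10–6
Boston vs Chicago: 9–7
Boston vs Houston: 13–3
Boston beats every other city.

Boston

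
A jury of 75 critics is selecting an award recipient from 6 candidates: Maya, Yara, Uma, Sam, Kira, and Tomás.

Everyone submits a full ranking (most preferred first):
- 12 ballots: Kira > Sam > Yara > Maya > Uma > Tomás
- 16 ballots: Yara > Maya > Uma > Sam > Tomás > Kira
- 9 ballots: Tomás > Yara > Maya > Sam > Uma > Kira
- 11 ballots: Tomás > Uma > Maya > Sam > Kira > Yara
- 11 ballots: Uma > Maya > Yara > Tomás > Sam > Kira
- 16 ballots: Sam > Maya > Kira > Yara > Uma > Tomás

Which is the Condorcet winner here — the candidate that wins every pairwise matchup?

Maya

Maya vs Yara: 38–37
Maya vs Uma: 53–22
Maya vs Sam: 47–28
Maya vs Kira: 63–12
Maya vs Tomás: 55–20
Maya beats every other candidate.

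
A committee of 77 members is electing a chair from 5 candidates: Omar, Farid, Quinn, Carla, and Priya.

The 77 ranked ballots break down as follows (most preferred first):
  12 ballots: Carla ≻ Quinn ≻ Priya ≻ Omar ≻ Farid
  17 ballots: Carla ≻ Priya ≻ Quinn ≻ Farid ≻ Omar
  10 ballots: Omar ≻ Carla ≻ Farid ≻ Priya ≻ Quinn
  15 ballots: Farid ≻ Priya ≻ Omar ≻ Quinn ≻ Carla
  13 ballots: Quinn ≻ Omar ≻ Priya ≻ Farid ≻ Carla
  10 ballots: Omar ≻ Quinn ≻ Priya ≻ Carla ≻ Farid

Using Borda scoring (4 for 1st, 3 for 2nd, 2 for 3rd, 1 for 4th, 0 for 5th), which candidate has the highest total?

Omar: 12×1 + 17×0 + 10×4 + 15×2 + 13×3 + 10×4 = 161
Farid: 12×0 + 17×1 + 10×2 + 15×4 + 13×1 + 10×0 = 110
Quinn: 12×3 + 17×2 + 10×0 + 15×1 + 13×4 + 10×3 = 167
Carla: 12×4 + 17×4 + 10×3 + 15×0 + 13×0 + 10×1 = 156
Priya: 12×2 + 17×3 + 10×1 + 15×3 + 13×2 + 10×2 = 176

Priya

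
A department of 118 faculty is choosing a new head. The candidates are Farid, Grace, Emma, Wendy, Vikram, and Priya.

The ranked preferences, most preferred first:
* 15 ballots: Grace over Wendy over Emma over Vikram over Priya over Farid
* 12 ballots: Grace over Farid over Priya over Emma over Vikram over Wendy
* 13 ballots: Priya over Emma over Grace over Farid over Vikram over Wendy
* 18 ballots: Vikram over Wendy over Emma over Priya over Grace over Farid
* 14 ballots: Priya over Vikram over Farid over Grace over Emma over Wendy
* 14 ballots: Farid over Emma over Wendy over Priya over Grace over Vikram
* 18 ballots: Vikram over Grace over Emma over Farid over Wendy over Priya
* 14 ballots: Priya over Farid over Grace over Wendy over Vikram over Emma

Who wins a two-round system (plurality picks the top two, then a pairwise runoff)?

Priya

Round 1 first-place votes: Farid 14, Grace 27, Emma 0, Wendy 0, Vikram 36, Priya 41. Priya and Vikram advance.
Runoff: Priya is ranked above Vikram on 67 ballots, Vikram above Priya on 51.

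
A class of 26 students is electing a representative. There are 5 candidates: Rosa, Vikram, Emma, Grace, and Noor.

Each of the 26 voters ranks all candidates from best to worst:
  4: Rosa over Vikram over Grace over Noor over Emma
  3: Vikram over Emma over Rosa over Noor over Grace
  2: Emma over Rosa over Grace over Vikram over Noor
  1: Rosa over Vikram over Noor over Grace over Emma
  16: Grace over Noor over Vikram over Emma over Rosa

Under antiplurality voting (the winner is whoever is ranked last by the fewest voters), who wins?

Last-place votes: Rosa 16, Vikram 0, Emma 5, Grace 3, Noor 2.

Vikram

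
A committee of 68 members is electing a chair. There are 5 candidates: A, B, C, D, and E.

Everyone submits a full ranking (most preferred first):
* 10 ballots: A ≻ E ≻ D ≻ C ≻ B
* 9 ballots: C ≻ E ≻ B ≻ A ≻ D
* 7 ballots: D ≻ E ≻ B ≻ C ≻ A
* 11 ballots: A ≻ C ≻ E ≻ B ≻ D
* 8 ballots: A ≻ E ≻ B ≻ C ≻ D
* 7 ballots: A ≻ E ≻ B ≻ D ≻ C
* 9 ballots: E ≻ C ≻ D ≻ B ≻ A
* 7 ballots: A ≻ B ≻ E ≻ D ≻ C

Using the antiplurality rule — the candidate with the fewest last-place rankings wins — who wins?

Last-place votes: A 16, B 10, C 14, D 28, E 0.

E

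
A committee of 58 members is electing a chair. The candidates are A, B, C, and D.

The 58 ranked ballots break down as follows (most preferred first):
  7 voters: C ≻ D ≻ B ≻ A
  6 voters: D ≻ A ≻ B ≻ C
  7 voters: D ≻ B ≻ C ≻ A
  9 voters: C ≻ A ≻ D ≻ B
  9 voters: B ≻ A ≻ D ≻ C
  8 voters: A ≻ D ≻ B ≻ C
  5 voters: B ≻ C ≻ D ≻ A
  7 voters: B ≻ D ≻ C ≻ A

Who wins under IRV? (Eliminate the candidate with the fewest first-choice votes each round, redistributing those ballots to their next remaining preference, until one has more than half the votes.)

Round 1: A 8, B 21, C 16, D 13. A eliminated.
Round 2: B 21, C 16, D 21. C eliminated.
Round 3: B 21, D 37. D has a majority (≥30).

D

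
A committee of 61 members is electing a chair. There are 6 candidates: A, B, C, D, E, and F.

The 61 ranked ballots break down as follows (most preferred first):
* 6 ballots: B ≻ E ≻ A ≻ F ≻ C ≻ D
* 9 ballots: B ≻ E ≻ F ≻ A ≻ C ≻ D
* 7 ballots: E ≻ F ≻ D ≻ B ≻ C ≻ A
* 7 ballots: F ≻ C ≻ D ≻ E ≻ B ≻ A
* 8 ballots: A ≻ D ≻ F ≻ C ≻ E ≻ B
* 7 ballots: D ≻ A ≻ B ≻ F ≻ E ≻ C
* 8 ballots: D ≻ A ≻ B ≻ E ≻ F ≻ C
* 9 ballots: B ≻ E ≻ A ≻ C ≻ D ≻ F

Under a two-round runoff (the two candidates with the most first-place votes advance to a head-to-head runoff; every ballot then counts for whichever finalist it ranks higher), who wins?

D

Round 1 first-place votes: A 8, B 24, C 0, D 15, E 7, F 7. B and D advance.
Runoff: B is ranked above D on 24 ballots, D above B on 37.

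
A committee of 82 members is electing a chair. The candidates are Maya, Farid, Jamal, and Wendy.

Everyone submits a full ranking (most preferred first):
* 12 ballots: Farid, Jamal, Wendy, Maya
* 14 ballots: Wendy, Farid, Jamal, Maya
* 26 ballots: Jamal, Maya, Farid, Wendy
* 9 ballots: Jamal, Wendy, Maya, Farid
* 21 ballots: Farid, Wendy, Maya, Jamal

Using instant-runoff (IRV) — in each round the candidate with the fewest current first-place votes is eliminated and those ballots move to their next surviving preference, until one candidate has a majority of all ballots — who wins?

Farid

Round 1: Maya 0, Farid 33, Jamal 35, Wendy 14. Maya eliminated.
Round 2: Farid 33, Jamal 35, Wendy 14. Wendy eliminated.
Round 3: Farid 47, Jamal 35. Farid has a majority (≥42).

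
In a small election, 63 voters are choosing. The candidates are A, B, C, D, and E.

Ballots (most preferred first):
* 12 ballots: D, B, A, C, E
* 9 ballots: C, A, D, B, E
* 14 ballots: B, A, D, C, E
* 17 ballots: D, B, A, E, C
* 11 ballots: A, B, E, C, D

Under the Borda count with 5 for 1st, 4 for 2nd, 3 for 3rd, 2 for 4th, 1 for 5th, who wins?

A: 12×3 + 9×4 + 14×4 + 17×3 + 11×5 = 234
B: 12×4 + 9×2 + 14×5 + 17×4 + 11×4 = 248
C: 12×2 + 9×5 + 14×2 + 17×1 + 11×2 = 136
D: 12×5 + 9×3 + 14×3 + 17×5 + 11×1 = 225
E: 12×1 + 9×1 + 14×1 + 17×2 + 11×3 = 102

B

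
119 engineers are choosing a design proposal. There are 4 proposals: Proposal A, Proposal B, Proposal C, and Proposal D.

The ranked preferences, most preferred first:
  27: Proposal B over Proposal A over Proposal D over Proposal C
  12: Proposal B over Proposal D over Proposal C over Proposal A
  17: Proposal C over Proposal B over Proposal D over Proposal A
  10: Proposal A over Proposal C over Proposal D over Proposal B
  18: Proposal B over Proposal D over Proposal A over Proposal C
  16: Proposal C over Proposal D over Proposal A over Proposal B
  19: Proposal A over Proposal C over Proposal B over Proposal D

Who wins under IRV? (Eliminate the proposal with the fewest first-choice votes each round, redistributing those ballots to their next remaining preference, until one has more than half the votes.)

Round 1: Proposal A 29, Proposal B 57, Proposal C 33, Proposal D 0. Proposal D eliminated.
Round 2: Proposal A 29, Proposal B 57, Proposal C 33. Proposal A eliminated.
Round 3: Proposal B 57, Proposal C 62. Proposal C has a majority (≥60).

Proposal C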